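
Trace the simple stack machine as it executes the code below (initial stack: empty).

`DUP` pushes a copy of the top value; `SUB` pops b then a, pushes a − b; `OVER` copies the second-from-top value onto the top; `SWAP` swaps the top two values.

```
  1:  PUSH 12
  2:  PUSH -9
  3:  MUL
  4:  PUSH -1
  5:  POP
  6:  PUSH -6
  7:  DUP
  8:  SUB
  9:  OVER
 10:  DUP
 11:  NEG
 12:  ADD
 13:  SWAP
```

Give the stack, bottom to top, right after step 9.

PUSH 12 -> [12]
PUSH -9 -> [12, -9]
MUL     -> [-108]
PUSH -1 -> [-108, -1]
POP     -> [-108]
PUSH -6 -> [-108, -6]
DUP     -> [-108, -6, -6]
SUB     -> [-108, 0]
OVER    -> [-108, 0, -108]

[-108, 0, -108]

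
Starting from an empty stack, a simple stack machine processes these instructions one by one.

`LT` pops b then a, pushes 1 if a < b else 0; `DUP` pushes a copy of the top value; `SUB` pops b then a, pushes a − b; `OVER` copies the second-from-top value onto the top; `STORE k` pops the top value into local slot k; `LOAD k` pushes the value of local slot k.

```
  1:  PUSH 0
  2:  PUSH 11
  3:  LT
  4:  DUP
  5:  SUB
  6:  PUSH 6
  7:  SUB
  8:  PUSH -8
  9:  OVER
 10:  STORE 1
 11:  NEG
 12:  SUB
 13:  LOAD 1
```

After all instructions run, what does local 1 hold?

PUSH 0  : [0]
PUSH 11 : [0, 11]
LT      : [1]
DUP     : [1, 1]
SUB     : [0]
PUSH 6  : [0, 6]
SUB     : [-6]
PUSH -8 : [-6, -8]
OVER    : [-6, -8, -6]
STORE 1 : [-6, -8]
NEG     : [-6, 8]
SUB     : [-14]
LOAD 1  : [-14, -6]

-6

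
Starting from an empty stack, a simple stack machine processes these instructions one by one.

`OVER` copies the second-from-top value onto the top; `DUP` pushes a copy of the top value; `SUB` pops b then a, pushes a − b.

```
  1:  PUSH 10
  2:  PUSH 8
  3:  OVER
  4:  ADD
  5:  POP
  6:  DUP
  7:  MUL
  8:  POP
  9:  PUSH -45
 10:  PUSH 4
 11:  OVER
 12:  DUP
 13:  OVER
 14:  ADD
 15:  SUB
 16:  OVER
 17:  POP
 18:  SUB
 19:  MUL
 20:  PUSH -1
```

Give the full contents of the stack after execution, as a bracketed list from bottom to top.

PUSH 10  : [10]
PUSH 8   : [10, 8]
OVER     : [10, 8, 10]
ADD      : [10, 18]
POP      : [10]
DUP      : [10, 10]
MUL      : [100]
POP      : []
PUSH -45 : [-45]
PUSH 4   : [-45, 4]
OVER     : [-45, 4, -45]
DUP      : [-45, 4, -45, -45]
OVER     : [-45, 4, -45, -45, -45]
ADD      : [-45, 4, -45, -90]
SUB      : [-45, 4, 45]
OVER     : [-45, 4, 45, 4]
POP      : [-45, 4, 45]
SUB      : [-45, -41]
MUL      : [1845]
PUSH -1  : [1845, -1]

[1845, -1]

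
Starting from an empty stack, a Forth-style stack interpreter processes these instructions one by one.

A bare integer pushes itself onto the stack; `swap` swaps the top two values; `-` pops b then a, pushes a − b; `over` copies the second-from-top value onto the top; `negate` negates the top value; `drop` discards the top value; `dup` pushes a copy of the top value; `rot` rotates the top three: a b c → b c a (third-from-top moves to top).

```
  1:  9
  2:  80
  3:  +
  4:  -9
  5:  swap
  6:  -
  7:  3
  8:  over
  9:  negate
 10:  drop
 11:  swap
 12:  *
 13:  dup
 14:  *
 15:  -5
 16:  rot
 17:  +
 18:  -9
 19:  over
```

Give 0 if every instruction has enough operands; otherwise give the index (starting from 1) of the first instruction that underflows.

9       9
80      9 80
+       89
-9      89 -9
swap    -9 89
-       -98
3       -98 3
over    -98 3 -98
negate  -98 3 98
drop    -98 3
swap    3 -98
*       -294
dup     -294 -294
*       86436
-5      86436 -5
rot  — needs 3 operands, stack has 2 → underflow

16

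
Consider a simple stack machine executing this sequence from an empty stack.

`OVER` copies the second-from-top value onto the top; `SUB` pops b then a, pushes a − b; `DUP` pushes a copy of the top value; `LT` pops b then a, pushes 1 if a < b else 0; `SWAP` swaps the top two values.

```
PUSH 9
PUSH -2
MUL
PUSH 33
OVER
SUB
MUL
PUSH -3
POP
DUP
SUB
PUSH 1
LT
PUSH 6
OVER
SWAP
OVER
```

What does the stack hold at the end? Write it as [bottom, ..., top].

PUSH 9  -> [9]
PUSH -2 -> [9, -2]
MUL     -> [-18]
PUSH 33 -> [-18, 33]
OVER    -> [-18, 33, -18]
SUB     -> [-18, 51]
MUL     -> [-918]
PUSH -3 -> [-918, -3]
POP     -> [-918]
DUP     -> [-918, -918]
SUB     -> [0]
PUSH 1  -> [0, 1]
LT      -> [1]
PUSH 6  -> [1, 6]
OVER    -> [1, 6, 1]
SWAP    -> [1, 1, 6]
OVER    -> [1, 1, 6, 1]

[1, 1, 6, 1]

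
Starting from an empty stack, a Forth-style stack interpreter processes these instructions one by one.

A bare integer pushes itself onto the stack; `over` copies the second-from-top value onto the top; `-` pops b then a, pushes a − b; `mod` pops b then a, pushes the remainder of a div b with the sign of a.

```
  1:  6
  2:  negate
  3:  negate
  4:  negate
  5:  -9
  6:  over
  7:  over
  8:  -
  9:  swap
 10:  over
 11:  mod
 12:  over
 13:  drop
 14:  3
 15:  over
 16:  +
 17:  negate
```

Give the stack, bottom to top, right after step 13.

6      → 6
negate → -6
negate → 6
negate → -6
-9     → -6 -9
over   → -6 -9 -6
over   → -6 -9 -6 -9
-      → -6 -9 3
swap   → -6 3 -9
over   → -6 3 -9 3
mod    → -6 3 0
over   → -6 3 0 3
drop   → -6 3 0

[-6, 3, 0]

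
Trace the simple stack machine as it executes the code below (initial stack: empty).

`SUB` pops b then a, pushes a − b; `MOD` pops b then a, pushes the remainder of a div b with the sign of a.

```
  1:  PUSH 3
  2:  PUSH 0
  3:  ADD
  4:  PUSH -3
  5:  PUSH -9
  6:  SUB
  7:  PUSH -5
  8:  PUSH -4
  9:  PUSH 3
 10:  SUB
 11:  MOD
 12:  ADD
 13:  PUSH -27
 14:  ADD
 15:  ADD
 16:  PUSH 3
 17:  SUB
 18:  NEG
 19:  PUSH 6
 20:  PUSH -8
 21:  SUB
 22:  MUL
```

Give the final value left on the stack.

364

PUSH 3    [3]
PUSH 0    [3, 0]
ADD       [3]
PUSH -3   [3, -3]
PUSH -9   [3, -3, -9]
SUB       [3, 6]
PUSH -5   [3, 6, -5]
PUSH -4   [3, 6, -5, -4]
PUSH 3    [3, 6, -5, -4, 3]
SUB       [3, 6, -5, -7]
MOD       [3, 6, -5]
ADD       [3, 1]
PUSH -27  [3, 1, -27]
ADD       [3, -26]
ADD       [-23]
PUSH 3    [-23, 3]
SUB       [-26]
NEG       [26]
PUSH 6    [26, 6]
PUSH -8   [26, 6, -8]
SUB       [26, 14]
MUL       [364]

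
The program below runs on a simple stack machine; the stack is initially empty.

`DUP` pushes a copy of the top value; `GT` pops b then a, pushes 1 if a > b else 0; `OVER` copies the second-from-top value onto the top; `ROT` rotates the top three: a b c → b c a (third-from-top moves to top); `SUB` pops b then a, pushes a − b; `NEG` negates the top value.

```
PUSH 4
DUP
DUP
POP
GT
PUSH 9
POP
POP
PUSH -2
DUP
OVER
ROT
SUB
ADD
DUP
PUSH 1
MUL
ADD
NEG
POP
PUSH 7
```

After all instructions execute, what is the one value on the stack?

PUSH 4   [4]
DUP      [4, 4]
DUP      [4, 4, 4]
POP      [4, 4]
GT       [0]
PUSH 9   [0, 9]
POP      [0]
POP      []
PUSH -2  [-2]
DUP      [-2, -2]
OVER     [-2, -2, -2]
ROT      [-2, -2, -2]
SUB      [-2, 0]
ADD      [-2]
DUP      [-2, -2]
PUSH 1   [-2, -2, 1]
MUL      [-2, -2]
ADD      [-4]
NEG      [4]
POP      []
PUSH 7   [7]

7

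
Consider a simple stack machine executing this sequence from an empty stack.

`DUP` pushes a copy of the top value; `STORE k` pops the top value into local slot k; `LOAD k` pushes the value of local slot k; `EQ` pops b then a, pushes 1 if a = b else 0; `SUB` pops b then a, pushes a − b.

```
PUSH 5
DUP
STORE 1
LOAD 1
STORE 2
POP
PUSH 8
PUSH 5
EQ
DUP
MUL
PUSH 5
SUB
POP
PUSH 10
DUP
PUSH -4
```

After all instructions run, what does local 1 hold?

PUSH 5  : [5]
DUP     : [5, 5]
STORE 1 : [5]
LOAD 1  : [5, 5]
STORE 2 : [5]
POP     : []
PUSH 8  : [8]
PUSH 5  : [8, 5]
EQ      : [0]
DUP     : [0, 0]
MUL     : [0]
PUSH 5  : [0, 5]
SUB     : [-5]
POP     : []
PUSH 10 : [10]
DUP     : [10, 10]
PUSH -4 : [10, 10, -4]

5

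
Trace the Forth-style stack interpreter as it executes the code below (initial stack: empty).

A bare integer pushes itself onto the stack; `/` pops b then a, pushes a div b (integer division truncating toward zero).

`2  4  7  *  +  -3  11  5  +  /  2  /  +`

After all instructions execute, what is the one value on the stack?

2   2
4   2 4
7   2 4 7
*   2 28
+   30
-3  30 -3
11  30 -3 11
5   30 -3 11 5
+   30 -3 16
/   30 0
2   30 0 2
/   30 0
+   30

30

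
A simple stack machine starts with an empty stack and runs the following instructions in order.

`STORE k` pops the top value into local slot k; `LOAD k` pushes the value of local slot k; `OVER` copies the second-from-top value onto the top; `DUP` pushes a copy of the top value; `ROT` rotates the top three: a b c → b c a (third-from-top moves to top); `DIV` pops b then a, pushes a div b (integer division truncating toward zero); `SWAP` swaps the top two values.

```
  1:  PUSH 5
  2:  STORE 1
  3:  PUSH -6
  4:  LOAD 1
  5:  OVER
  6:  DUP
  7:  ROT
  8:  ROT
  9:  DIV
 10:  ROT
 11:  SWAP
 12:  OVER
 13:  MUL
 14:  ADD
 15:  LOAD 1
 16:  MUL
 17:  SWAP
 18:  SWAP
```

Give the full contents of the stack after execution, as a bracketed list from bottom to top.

PUSH 5  : [5]
STORE 1 : []
PUSH -6 : [-6]
LOAD 1  : [-6, 5]
OVER    : [-6, 5, -6]
DUP     : [-6, 5, -6, -6]
ROT     : [-6, -6, -6, 5]
ROT     : [-6, -6, 5, -6]
DIV     : [-6, -6, 0]
ROT     : [-6, 0, -6]
SWAP    : [-6, -6, 0]
OVER    : [-6, -6, 0, -6]
MUL     : [-6, -6, 0]
ADD     : [-6, -6]
LOAD 1  : [-6, -6, 5]
MUL     : [-6, -30]
SWAP    : [-30, -6]
SWAP    : [-6, -30]

[-6, -30]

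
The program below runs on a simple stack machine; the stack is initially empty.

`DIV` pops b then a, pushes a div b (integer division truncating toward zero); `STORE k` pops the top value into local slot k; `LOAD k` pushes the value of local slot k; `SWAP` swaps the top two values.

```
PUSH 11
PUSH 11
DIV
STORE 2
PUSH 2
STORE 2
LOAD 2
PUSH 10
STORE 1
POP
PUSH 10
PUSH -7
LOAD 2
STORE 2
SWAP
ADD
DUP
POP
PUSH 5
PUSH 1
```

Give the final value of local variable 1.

10

PUSH 11  11
PUSH 11  11 11
DIV      1
STORE 2  (empty)
PUSH 2   2
STORE 2  (empty)
LOAD 2   2
PUSH 10  2 10
STORE 1  2
POP      (empty)
PUSH 10  10
PUSH -7  10 -7
LOAD 2   10 -7 2
STORE 2  10 -7
SWAP     -7 10
ADD      3
DUP      3 3
POP      3
PUSH 5   3 5
PUSH 1   3 5 1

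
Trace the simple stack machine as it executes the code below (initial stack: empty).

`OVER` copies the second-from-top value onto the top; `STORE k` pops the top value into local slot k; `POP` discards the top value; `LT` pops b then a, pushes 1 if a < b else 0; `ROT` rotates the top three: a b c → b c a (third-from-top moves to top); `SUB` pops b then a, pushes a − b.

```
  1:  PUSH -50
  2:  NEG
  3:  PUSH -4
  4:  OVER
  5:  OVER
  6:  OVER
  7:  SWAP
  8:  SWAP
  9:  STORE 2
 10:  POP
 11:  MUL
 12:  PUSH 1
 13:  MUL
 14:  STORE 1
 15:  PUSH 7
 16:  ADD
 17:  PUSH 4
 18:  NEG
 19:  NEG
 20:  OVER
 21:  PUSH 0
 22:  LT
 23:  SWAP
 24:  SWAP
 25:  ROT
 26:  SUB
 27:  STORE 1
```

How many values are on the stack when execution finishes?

PUSH -50 → [-50]
NEG      → [50]
PUSH -4  → [50, -4]
OVER     → [50, -4, 50]
OVER     → [50, -4, 50, -4]
OVER     → [50, -4, 50, -4, 50]
SWAP     → [50, -4, 50, 50, -4]
SWAP     → [50, -4, 50, -4, 50]
STORE 2  → [50, -4, 50, -4]
POP      → [50, -4, 50]
MUL      → [50, -200]
PUSH 1   → [50, -200, 1]
MUL      → [50, -200]
STORE 1  → [50]
PUSH 7   → [50, 7]
ADD      → [57]
PUSH 4   → [57, 4]
NEG      → [57, -4]
NEG      → [57, 4]
OVER     → [57, 4, 57]
PUSH 0   → [57, 4, 57, 0]
LT       → [57, 4, 0]
SWAP     → [57, 0, 4]
SWAP     → [57, 4, 0]
ROT      → [4, 0, 57]
SUB      → [4, -57]
STORE 1  → [4]

1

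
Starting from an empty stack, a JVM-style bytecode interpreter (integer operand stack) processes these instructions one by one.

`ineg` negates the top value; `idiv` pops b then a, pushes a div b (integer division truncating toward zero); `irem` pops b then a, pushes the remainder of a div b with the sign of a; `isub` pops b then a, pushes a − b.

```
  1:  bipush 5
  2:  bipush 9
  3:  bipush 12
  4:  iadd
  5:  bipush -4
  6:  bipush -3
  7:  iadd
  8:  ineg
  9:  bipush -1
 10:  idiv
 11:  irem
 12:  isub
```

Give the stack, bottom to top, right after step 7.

[5, 21, -7]

bipush 5  : [5]
bipush 9  : [5, 9]
bipush 12 : [5, 9, 12]
iadd      : [5, 21]
bipush -4 : [5, 21, -4]
bipush -3 : [5, 21, -4, -3]
iadd      : [5, 21, -7]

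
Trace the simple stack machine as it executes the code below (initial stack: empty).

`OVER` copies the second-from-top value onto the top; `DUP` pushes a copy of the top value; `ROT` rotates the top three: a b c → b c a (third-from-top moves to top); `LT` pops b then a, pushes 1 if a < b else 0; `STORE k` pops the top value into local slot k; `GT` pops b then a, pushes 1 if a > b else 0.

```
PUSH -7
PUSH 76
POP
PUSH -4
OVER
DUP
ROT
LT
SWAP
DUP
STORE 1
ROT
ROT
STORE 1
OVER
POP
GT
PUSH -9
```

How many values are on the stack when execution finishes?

2

PUSH -7  [-7]
PUSH 76  [-7, 76]
POP      [-7]
PUSH -4  [-7, -4]
OVER     [-7, -4, -7]
DUP      [-7, -4, -7, -7]
ROT      [-7, -7, -7, -4]
LT       [-7, -7, 1]
SWAP     [-7, 1, -7]
DUP      [-7, 1, -7, -7]
STORE 1  [-7, 1, -7]
ROT      [1, -7, -7]
ROT      [-7, -7, 1]
STORE 1  [-7, -7]
OVER     [-7, -7, -7]
POP      [-7, -7]
GT       [0]
PUSH -9  [0, -9]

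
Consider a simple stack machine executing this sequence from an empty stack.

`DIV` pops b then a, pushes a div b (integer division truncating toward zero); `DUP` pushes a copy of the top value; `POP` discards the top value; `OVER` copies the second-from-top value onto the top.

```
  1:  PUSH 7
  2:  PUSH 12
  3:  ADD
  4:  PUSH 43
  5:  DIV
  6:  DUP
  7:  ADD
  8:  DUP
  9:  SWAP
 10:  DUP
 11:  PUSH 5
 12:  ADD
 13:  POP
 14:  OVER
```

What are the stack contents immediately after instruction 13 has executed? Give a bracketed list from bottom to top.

PUSH 7  → 7
PUSH 12 → 7 12
ADD     → 19
PUSH 43 → 19 43
DIV     → 0
DUP     → 0 0
ADD     → 0
DUP     → 0 0
SWAP    → 0 0
DUP     → 0 0 0
PUSH 5  → 0 0 0 5
ADD     → 0 0 5
POP     → 0 0

[0, 0]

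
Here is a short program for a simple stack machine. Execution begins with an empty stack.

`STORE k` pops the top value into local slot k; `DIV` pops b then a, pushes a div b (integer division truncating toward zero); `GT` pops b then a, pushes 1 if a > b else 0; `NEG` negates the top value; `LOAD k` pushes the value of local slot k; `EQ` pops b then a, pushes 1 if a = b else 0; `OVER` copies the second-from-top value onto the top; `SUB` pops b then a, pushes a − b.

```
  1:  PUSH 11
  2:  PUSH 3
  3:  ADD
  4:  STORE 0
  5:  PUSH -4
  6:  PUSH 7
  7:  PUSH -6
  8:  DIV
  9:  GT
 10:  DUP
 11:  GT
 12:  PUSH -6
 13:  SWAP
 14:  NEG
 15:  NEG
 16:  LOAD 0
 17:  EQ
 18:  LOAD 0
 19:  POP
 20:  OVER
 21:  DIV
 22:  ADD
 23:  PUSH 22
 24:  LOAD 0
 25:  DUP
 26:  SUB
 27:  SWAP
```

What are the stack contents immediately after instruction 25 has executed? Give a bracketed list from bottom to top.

[-6, 22, 14, 14]

PUSH 11 : 11
PUSH 3  : 11 3
ADD     : 14
STORE 0 : (empty)
PUSH -4 : -4
PUSH 7  : -4 7
PUSH -6 : -4 7 -6
DIV     : -4 -1
GT      : 0
DUP     : 0 0
GT      : 0
PUSH -6 : 0 -6
SWAP    : -6 0
NEG     : -6 0
NEG     : -6 0
LOAD 0  : -6 0 14
EQ      : -6 0
LOAD 0  : -6 0 14
POP     : -6 0
OVER    : -6 0 -6
DIV     : -6 0
ADD     : -6
PUSH 22 : -6 22
LOAD 0  : -6 22 14
DUP     : -6 22 14 14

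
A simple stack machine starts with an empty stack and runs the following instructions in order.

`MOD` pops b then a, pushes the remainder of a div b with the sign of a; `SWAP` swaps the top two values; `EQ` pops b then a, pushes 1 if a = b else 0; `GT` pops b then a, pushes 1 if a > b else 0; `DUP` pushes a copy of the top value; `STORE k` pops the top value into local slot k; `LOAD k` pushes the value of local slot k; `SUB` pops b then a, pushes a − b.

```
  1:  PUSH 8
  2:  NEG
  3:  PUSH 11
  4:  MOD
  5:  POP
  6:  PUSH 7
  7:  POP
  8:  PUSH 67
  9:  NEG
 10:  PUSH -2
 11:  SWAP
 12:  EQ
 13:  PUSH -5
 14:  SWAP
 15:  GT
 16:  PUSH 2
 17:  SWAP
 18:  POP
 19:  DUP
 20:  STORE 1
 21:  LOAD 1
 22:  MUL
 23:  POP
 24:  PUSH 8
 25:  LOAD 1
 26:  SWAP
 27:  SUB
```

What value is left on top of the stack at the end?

-6

PUSH 8   8
NEG      -8
PUSH 11  -8 11
MOD      -8
POP      (empty)
PUSH 7   7
POP      (empty)
PUSH 67  67
NEG      -67
PUSH -2  -67 -2
SWAP     -2 -67
EQ       0
PUSH -5  0 -5
SWAP     -5 0
GT       0
PUSH 2   0 2
SWAP     2 0
POP      2
DUP      2 2
STORE 1  2
LOAD 1   2 2
MUL      4
POP      (empty)
PUSH 8   8
LOAD 1   8 2
SWAP     2 8
SUB      -6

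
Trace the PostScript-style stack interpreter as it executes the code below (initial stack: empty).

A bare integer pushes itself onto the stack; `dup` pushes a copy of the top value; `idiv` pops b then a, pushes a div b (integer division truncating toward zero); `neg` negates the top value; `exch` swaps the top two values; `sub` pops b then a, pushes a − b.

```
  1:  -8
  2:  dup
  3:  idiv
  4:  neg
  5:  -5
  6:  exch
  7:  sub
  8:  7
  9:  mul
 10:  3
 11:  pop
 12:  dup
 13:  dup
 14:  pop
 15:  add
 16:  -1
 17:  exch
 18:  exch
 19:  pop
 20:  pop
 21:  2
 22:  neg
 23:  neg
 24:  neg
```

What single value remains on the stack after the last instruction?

-8    -8
dup   -8 -8
idiv  1
neg   -1
-5    -1 -5
exch  -5 -1
sub   -4
7     -4 7
mul   -28
3     -28 3
pop   -28
dup   -28 -28
dup   -28 -28 -28
pop   -28 -28
add   -56
-1    -56 -1
exch  -1 -56
exch  -56 -1
pop   -56
pop   (empty)
2     2
neg   -2
neg   2
neg   -2

-2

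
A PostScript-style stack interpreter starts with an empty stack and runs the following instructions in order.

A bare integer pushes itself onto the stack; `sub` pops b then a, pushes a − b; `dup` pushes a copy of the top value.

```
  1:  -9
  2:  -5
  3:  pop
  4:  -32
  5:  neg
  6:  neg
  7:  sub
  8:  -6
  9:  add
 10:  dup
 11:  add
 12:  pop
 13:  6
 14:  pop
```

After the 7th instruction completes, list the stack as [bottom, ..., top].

[23]

-9  -> -9
-5  -> -9 -5
pop -> -9
-32 -> -9 -32
neg -> -9 32
neg -> -9 -32
sub -> 23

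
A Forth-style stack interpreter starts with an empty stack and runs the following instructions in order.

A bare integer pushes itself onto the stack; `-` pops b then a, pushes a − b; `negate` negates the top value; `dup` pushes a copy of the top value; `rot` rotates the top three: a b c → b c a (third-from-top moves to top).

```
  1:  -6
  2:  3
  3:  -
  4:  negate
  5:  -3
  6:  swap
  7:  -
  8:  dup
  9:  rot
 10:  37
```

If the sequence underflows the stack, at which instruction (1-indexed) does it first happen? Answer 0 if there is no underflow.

-6     → -6
3      → -6 3
-      → -9
negate → 9
-3     → 9 -3
swap   → -3 9
-      → -12
dup    → -12 -12
rot  — needs 3 operands, stack has 2 → underflow

9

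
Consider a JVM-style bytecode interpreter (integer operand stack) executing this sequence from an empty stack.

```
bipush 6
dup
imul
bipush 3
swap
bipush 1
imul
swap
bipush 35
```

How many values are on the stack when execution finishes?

3

bipush 6  → 6
dup       → 6 6
imul      → 36
bipush 3  → 36 3
swap      → 3 36
bipush 1  → 3 36 1
imul      → 3 36
swap      → 36 3
bipush 35 → 36 3 35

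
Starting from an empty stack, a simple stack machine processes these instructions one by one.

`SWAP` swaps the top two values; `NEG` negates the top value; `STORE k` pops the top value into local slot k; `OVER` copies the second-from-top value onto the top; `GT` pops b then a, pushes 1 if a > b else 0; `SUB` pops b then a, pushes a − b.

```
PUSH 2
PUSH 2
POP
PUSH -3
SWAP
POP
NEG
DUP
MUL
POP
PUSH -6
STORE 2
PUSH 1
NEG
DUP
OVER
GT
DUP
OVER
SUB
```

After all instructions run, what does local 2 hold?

PUSH 2  -> [2]
PUSH 2  -> [2, 2]
POP     -> [2]
PUSH -3 -> [2, -3]
SWAP    -> [-3, 2]
POP     -> [-3]
NEG     -> [3]
DUP     -> [3, 3]
MUL     -> [9]
POP     -> []
PUSH -6 -> [-6]
STORE 2 -> []
PUSH 1  -> [1]
NEG     -> [-1]
DUP     -> [-1, -1]
OVER    -> [-1, -1, -1]
GT      -> [-1, 0]
DUP     -> [-1, 0, 0]
OVER    -> [-1, 0, 0, 0]
SUB     -> [-1, 0, 0]

-6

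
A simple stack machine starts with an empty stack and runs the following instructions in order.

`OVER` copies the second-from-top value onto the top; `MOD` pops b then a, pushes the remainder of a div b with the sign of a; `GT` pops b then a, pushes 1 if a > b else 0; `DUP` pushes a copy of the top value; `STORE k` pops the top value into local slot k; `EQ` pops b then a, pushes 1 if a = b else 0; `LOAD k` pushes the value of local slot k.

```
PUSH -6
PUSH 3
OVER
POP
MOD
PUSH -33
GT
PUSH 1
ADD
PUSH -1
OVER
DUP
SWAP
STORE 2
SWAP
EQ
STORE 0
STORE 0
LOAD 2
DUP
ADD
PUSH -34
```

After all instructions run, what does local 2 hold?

PUSH -6  -> [-6]
PUSH 3   -> [-6, 3]
OVER     -> [-6, 3, -6]
POP      -> [-6, 3]
MOD      -> [0]
PUSH -33 -> [0, -33]
GT       -> [1]
PUSH 1   -> [1, 1]
ADD      -> [2]
PUSH -1  -> [2, -1]
OVER     -> [2, -1, 2]
DUP      -> [2, -1, 2, 2]
SWAP     -> [2, -1, 2, 2]
STORE 2  -> [2, -1, 2]
SWAP     -> [2, 2, -1]
EQ       -> [2, 0]
STORE 0  -> [2]
STORE 0  -> []
LOAD 2   -> [2]
DUP      -> [2, 2]
ADD      -> [4]
PUSH -34 -> [4, -34]

2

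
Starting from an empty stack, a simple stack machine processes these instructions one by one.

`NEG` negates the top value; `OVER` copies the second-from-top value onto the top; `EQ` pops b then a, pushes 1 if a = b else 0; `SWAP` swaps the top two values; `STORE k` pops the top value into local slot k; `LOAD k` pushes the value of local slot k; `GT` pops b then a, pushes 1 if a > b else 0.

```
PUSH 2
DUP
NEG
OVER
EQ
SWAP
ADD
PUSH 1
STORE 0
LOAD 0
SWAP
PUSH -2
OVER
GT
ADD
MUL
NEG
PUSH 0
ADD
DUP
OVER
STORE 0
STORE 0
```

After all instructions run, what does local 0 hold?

PUSH 2  -> 2
DUP     -> 2 2
NEG     -> 2 -2
OVER    -> 2 -2 2
EQ      -> 2 0
SWAP    -> 0 2
ADD     -> 2
PUSH 1  -> 2 1
STORE 0 -> 2
LOAD 0  -> 2 1
SWAP    -> 1 2
PUSH -2 -> 1 2 -2
OVER    -> 1 2 -2 2
GT      -> 1 2 0
ADD     -> 1 2
MUL     -> 2
NEG     -> -2
PUSH 0  -> -2 0
ADD     -> -2
DUP     -> -2 -2
OVER    -> -2 -2 -2
STORE 0 -> -2 -2
STORE 0 -> -2

-2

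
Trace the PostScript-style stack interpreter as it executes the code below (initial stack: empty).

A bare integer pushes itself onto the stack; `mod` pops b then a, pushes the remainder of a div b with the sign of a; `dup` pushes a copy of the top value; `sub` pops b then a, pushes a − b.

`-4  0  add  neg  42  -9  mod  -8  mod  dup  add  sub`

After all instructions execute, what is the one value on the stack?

-8

-4   -4
0    -4 0
add  -4
neg  4
42   4 42
-9   4 42 -9
mod  4 6
-8   4 6 -8
mod  4 6
dup  4 6 6
add  4 12
sub  -8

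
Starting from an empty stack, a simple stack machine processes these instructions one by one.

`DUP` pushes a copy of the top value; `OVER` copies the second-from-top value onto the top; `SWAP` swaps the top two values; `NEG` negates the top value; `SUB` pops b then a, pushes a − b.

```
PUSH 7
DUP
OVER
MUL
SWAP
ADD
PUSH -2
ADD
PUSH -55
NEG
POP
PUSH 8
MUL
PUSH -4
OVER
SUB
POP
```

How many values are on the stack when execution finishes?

PUSH 7   → 7
DUP      → 7 7
OVER     → 7 7 7
MUL      → 7 49
SWAP     → 49 7
ADD      → 56
PUSH -2  → 56 -2
ADD      → 54
PUSH -55 → 54 -55
NEG      → 54 55
POP      → 54
PUSH 8   → 54 8
MUL      → 432
PUSH -4  → 432 -4
OVER     → 432 -4 432
SUB      → 432 -436
POP      → 432

1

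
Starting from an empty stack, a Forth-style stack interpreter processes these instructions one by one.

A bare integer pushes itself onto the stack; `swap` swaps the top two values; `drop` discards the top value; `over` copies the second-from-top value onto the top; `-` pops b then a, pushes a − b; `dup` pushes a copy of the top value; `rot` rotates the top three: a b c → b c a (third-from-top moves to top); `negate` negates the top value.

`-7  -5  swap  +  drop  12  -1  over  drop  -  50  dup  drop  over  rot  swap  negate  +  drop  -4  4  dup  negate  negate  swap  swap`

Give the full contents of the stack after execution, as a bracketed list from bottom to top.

[50, -4, 4, 4]

-7      [-7]
-5      [-7, -5]
swap    [-5, -7]
+       [-12]
drop    []
12      [12]
-1      [12, -1]
over    [12, -1, 12]
drop    [12, -1]
-       [13]
50      [13, 50]
dup     [13, 50, 50]
drop    [13, 50]
over    [13, 50, 13]
rot     [50, 13, 13]
swap    [50, 13, 13]
negate  [50, 13, -13]
+       [50, 0]
drop    [50]
-4      [50, -4]
4       [50, -4, 4]
dup     [50, -4, 4, 4]
negate  [50, -4, 4, -4]
negate  [50, -4, 4, 4]
swap    [50, -4, 4, 4]
swap    [50, -4, 4, 4]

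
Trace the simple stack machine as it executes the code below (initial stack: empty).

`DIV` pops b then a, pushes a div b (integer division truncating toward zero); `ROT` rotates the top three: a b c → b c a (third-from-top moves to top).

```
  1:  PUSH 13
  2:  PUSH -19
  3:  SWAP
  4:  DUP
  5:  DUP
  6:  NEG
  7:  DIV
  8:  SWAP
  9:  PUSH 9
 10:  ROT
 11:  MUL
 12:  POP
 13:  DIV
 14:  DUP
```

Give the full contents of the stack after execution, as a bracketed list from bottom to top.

PUSH 13  -> [13]
PUSH -19 -> [13, -19]
SWAP     -> [-19, 13]
DUP      -> [-19, 13, 13]
DUP      -> [-19, 13, 13, 13]
NEG      -> [-19, 13, 13, -13]
DIV      -> [-19, 13, -1]
SWAP     -> [-19, -1, 13]
PUSH 9   -> [-19, -1, 13, 9]
ROT      -> [-19, 13, 9, -1]
MUL      -> [-19, 13, -9]
POP      -> [-19, 13]
DIV      -> [-1]
DUP      -> [-1, -1]

[-1, -1]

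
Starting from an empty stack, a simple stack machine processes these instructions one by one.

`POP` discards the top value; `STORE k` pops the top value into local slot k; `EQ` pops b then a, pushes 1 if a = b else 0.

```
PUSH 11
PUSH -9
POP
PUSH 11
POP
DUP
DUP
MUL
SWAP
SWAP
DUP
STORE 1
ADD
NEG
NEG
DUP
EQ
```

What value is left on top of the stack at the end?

PUSH 11 → [11]
PUSH -9 → [11, -9]
POP     → [11]
PUSH 11 → [11, 11]
POP     → [11]
DUP     → [11, 11]
DUP     → [11, 11, 11]
MUL     → [11, 121]
SWAP    → [121, 11]
SWAP    → [11, 121]
DUP     → [11, 121, 121]
STORE 1 → [11, 121]
ADD     → [132]
NEG     → [-132]
NEG     → [132]
DUP     → [132, 132]
EQ      → [1]

1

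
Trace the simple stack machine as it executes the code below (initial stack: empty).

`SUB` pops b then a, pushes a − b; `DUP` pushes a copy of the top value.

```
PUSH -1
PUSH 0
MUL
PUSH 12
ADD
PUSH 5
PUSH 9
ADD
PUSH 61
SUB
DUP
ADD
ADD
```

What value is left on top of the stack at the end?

PUSH -1 -> [-1]
PUSH 0  -> [-1, 0]
MUL     -> [0]
PUSH 12 -> [0, 12]
ADD     -> [12]
PUSH 5  -> [12, 5]
PUSH 9  -> [12, 5, 9]
ADD     -> [12, 14]
PUSH 61 -> [12, 14, 61]
SUB     -> [12, -47]
DUP     -> [12, -47, -47]
ADD     -> [12, -94]
ADD     -> [-82]

-82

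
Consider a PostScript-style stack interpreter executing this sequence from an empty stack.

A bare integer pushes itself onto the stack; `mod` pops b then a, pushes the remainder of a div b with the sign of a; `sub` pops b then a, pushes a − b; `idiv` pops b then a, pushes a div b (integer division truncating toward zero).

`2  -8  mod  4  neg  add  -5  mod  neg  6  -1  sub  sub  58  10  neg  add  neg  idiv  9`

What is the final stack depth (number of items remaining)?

2    → [2]
-8   → [2, -8]
mod  → [2]
4    → [2, 4]
neg  → [2, -4]
add  → [-2]
-5   → [-2, -5]
mod  → [-2]
neg  → [2]
6    → [2, 6]
-1   → [2, 6, -1]
sub  → [2, 7]
sub  → [-5]
58   → [-5, 58]
10   → [-5, 58, 10]
neg  → [-5, 58, -10]
add  → [-5, 48]
neg  → [-5, -48]
idiv → [0]
9    → [0, 9]

2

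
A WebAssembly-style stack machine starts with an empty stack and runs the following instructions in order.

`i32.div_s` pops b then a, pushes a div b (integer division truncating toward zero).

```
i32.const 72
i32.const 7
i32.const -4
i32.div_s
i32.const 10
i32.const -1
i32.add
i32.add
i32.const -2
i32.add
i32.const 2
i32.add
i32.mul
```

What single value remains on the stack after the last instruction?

i32.const 72 : [72]
i32.const 7  : [72, 7]
i32.const -4 : [72, 7, -4]
i32.div_s    : [72, -1]
i32.const 10 : [72, -1, 10]
i32.const -1 : [72, -1, 10, -1]
i32.add      : [72, -1, 9]
i32.add      : [72, 8]
i32.const -2 : [72, 8, -2]
i32.add      : [72, 6]
i32.const 2  : [72, 6, 2]
i32.add      : [72, 8]
i32.mul      : [576]

576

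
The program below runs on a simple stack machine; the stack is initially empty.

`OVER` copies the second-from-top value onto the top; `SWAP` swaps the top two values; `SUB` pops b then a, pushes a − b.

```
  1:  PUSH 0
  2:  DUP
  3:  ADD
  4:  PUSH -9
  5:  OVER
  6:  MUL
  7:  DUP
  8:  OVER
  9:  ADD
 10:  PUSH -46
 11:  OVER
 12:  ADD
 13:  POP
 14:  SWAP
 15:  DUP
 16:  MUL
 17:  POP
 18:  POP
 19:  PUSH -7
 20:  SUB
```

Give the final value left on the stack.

PUSH 0   → [0]
DUP      → [0, 0]
ADD      → [0]
PUSH -9  → [0, -9]
OVER     → [0, -9, 0]
MUL      → [0, 0]
DUP      → [0, 0, 0]
OVER     → [0, 0, 0, 0]
ADD      → [0, 0, 0]
PUSH -46 → [0, 0, 0, -46]
OVER     → [0, 0, 0, -46, 0]
ADD      → [0, 0, 0, -46]
POP      → [0, 0, 0]
SWAP     → [0, 0, 0]
DUP      → [0, 0, 0, 0]
MUL      → [0, 0, 0]
POP      → [0, 0]
POP      → [0]
PUSH -7  → [0, -7]
SUB      → [7]

7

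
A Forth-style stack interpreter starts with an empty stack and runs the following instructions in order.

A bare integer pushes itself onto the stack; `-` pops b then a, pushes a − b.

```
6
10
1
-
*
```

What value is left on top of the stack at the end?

54

6  -> 6
10 -> 6 10
1  -> 6 10 1
-  -> 6 9
*  -> 54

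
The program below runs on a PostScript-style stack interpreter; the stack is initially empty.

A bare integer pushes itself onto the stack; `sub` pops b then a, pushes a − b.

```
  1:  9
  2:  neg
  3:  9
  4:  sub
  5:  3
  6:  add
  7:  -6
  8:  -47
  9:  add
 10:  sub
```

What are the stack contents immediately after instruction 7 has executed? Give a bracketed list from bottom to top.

9   : [9]
neg : [-9]
9   : [-9, 9]
sub : [-18]
3   : [-18, 3]
add : [-15]
-6  : [-15, -6]

[-15, -6]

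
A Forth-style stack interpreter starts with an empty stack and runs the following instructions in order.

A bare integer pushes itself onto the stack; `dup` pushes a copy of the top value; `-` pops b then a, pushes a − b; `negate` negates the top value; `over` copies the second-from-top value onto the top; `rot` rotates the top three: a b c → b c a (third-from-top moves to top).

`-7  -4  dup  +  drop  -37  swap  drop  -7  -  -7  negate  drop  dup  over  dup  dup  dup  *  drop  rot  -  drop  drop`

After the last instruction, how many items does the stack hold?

-7     -> [-7]
-4     -> [-7, -4]
dup    -> [-7, -4, -4]
+      -> [-7, -8]
drop   -> [-7]
-37    -> [-7, -37]
swap   -> [-37, -7]
drop   -> [-37]
-7     -> [-37, -7]
-      -> [-30]
-7     -> [-30, -7]
negate -> [-30, 7]
drop   -> [-30]
dup    -> [-30, -30]
over   -> [-30, -30, -30]
dup    -> [-30, -30, -30, -30]
dup    -> [-30, -30, -30, -30, -30]
dup    -> [-30, -30, -30, -30, -30, -30]
*      -> [-30, -30, -30, -30, 900]
drop   -> [-30, -30, -30, -30]
rot    -> [-30, -30, -30, -30]
-      -> [-30, -30, 0]
drop   -> [-30, -30]
drop   -> [-30]

1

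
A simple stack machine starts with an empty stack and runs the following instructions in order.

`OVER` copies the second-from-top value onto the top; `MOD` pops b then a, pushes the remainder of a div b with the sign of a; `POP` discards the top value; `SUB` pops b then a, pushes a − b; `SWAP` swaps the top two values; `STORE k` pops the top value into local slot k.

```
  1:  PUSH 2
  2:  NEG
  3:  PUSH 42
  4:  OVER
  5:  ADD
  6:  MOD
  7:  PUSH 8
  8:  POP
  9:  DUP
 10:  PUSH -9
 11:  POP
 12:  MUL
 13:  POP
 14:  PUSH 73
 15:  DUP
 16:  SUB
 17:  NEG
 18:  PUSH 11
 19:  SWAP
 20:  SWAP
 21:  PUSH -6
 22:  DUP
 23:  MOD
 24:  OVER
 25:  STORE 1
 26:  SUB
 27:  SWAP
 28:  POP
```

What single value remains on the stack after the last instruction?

11

PUSH 2  -> 2
NEG     -> -2
PUSH 42 -> -2 42
OVER    -> -2 42 -2
ADD     -> -2 40
MOD     -> -2
PUSH 8  -> -2 8
POP     -> -2
DUP     -> -2 -2
PUSH -9 -> -2 -2 -9
POP     -> -2 -2
MUL     -> 4
POP     -> (empty)
PUSH 73 -> 73
DUP     -> 73 73
SUB     -> 0
NEG     -> 0
PUSH 11 -> 0 11
SWAP    -> 11 0
SWAP    -> 0 11
PUSH -6 -> 0 11 -6
DUP     -> 0 11 -6 -6
MOD     -> 0 11 0
OVER    -> 0 11 0 11
STORE 1 -> 0 11 0
SUB     -> 0 11
SWAP    -> 11 0
POP     -> 11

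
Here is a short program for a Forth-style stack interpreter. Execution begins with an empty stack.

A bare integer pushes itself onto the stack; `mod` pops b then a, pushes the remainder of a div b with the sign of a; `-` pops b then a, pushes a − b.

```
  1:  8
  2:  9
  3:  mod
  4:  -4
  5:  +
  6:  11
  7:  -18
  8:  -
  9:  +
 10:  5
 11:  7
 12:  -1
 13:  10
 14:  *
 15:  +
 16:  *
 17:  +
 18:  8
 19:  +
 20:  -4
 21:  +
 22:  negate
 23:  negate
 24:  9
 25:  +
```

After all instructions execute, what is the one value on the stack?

31

8       [8]
9       [8, 9]
mod     [8]
-4      [8, -4]
+       [4]
11      [4, 11]
-18     [4, 11, -18]
-       [4, 29]
+       [33]
5       [33, 5]
7       [33, 5, 7]
-1      [33, 5, 7, -1]
10      [33, 5, 7, -1, 10]
*       [33, 5, 7, -10]
+       [33, 5, -3]
*       [33, -15]
+       [18]
8       [18, 8]
+       [26]
-4      [26, -4]
+       [22]
negate  [-22]
negate  [22]
9       [22, 9]
+       [31]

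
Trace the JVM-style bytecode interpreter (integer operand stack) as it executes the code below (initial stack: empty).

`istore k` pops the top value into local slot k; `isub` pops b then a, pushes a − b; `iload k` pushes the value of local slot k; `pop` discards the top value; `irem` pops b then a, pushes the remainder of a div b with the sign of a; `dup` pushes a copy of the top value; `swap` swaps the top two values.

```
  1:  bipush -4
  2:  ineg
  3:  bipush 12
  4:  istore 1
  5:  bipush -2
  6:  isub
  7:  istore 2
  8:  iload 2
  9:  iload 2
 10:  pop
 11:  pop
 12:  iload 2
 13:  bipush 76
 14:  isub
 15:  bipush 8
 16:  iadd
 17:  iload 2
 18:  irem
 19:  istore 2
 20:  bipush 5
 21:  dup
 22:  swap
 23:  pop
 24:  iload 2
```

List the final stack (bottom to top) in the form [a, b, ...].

[5, -2]

bipush -4  [-4]
ineg       [4]
bipush 12  [4, 12]
istore 1   [4]
bipush -2  [4, -2]
isub       [6]
istore 2   []
iload 2    [6]
iload 2    [6, 6]
pop        [6]
pop        []
iload 2    [6]
bipush 76  [6, 76]
isub       [-70]
bipush 8   [-70, 8]
iadd       [-62]
iload 2    [-62, 6]
irem       [-2]
istore 2   []
bipush 5   [5]
dup        [5, 5]
swap       [5, 5]
pop        [5]
iload 2    [5, -2]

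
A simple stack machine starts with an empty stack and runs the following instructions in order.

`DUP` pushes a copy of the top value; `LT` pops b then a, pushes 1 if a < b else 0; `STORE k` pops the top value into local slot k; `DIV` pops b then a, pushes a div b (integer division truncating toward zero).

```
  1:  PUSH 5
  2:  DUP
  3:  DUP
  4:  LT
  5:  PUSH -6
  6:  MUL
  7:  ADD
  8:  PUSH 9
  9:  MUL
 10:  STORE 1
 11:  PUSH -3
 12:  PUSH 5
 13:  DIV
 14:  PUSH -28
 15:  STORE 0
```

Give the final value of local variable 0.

-28

PUSH 5   : 5
DUP      : 5 5
DUP      : 5 5 5
LT       : 5 0
PUSH -6  : 5 0 -6
MUL      : 5 0
ADD      : 5
PUSH 9   : 5 9
MUL      : 45
STORE 1  : (empty)
PUSH -3  : -3
PUSH 5   : -3 5
DIV      : 0
PUSH -28 : 0 -28
STORE 0  : 0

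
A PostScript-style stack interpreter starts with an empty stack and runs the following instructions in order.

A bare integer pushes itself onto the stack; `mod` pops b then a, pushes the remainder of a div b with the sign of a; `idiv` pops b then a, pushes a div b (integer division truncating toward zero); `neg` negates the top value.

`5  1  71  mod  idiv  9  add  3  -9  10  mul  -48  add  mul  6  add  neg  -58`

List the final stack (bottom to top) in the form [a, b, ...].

[14, 408, -58]

5     [5]
1     [5, 1]
71    [5, 1, 71]
mod   [5, 1]
idiv  [5]
9     [5, 9]
add   [14]
3     [14, 3]
-9    [14, 3, -9]
10    [14, 3, -9, 10]
mul   [14, 3, -90]
-48   [14, 3, -90, -48]
add   [14, 3, -138]
mul   [14, -414]
6     [14, -414, 6]
add   [14, -408]
neg   [14, 408]
-58   [14, 408, -58]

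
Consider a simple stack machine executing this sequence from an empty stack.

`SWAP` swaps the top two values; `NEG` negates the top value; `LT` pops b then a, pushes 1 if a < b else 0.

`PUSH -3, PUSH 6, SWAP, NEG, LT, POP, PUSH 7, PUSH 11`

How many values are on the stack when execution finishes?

PUSH -3  [-3]
PUSH 6   [-3, 6]
SWAP     [6, -3]
NEG      [6, 3]
LT       [0]
POP      []
PUSH 7   [7]
PUSH 11  [7, 11]

2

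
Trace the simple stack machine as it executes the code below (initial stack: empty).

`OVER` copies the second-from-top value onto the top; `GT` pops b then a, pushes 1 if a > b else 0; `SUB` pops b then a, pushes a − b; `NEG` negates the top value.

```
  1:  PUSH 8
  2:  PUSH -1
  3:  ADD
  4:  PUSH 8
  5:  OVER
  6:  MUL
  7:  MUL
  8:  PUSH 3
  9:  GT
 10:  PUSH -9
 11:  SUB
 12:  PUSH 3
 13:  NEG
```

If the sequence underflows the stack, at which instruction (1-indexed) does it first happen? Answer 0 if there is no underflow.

0

PUSH 8  : [8]
PUSH -1 : [8, -1]
ADD     : [7]
PUSH 8  : [7, 8]
OVER    : [7, 8, 7]
MUL     : [7, 56]
MUL     : [392]
PUSH 3  : [392, 3]
GT      : [1]
PUSH -9 : [1, -9]
SUB     : [10]
PUSH 3  : [10, 3]
NEG     : [10, -3]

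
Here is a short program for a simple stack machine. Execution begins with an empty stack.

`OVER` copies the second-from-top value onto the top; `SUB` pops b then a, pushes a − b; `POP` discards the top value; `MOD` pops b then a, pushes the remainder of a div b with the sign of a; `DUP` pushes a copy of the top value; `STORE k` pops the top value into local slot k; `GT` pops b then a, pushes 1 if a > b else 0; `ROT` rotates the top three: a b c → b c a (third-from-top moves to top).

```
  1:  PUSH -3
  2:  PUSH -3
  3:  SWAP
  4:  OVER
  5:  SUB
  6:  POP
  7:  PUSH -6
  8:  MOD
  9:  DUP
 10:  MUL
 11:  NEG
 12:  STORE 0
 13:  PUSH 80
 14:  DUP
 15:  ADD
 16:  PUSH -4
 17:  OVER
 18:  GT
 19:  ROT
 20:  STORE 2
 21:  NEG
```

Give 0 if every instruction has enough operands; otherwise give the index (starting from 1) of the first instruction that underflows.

PUSH -3 -> [-3]
PUSH -3 -> [-3, -3]
SWAP    -> [-3, -3]
OVER    -> [-3, -3, -3]
SUB     -> [-3, 0]
POP     -> [-3]
PUSH -6 -> [-3, -6]
MOD     -> [-3]
DUP     -> [-3, -3]
MUL     -> [9]
NEG     -> [-9]
STORE 0 -> []
PUSH 80 -> [80]
DUP     -> [80, 80]
ADD     -> [160]
PUSH -4 -> [160, -4]
OVER    -> [160, -4, 160]
GT      -> [160, 0]
ROT  — needs 3 operands, stack has 2 → underflow

19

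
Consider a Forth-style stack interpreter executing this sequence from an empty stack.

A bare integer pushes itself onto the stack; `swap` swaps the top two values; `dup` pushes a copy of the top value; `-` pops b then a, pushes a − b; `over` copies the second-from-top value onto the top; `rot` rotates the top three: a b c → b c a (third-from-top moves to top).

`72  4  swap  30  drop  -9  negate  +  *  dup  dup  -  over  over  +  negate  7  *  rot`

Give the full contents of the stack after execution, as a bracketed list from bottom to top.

[0, -2268, 324]

72     -> [72]
4      -> [72, 4]
swap   -> [4, 72]
30     -> [4, 72, 30]
drop   -> [4, 72]
-9     -> [4, 72, -9]
negate -> [4, 72, 9]
+      -> [4, 81]
*      -> [324]
dup    -> [324, 324]
dup    -> [324, 324, 324]
-      -> [324, 0]
over   -> [324, 0, 324]
over   -> [324, 0, 324, 0]
+      -> [324, 0, 324]
negate -> [324, 0, -324]
7      -> [324, 0, -324, 7]
*      -> [324, 0, -2268]
rot    -> [0, -2268, 324]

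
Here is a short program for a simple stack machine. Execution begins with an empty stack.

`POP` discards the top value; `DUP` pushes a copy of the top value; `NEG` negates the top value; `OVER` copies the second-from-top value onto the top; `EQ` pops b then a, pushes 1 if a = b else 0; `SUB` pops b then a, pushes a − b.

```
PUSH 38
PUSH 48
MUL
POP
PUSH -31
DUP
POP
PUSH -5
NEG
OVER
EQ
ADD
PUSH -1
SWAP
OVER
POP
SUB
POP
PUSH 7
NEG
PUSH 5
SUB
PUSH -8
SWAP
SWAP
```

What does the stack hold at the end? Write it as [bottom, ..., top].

[-12, -8]

PUSH 38   [38]
PUSH 48   [38, 48]
MUL       [1824]
POP       []
PUSH -31  [-31]
DUP       [-31, -31]
POP       [-31]
PUSH -5   [-31, -5]
NEG       [-31, 5]
OVER      [-31, 5, -31]
EQ        [-31, 0]
ADD       [-31]
PUSH -1   [-31, -1]
SWAP      [-1, -31]
OVER      [-1, -31, -1]
POP       [-1, -31]
SUB       [30]
POP       []
PUSH 7    [7]
NEG       [-7]
PUSH 5    [-7, 5]
SUB       [-12]
PUSH -8   [-12, -8]
SWAP      [-8, -12]
SWAP      [-12, -8]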